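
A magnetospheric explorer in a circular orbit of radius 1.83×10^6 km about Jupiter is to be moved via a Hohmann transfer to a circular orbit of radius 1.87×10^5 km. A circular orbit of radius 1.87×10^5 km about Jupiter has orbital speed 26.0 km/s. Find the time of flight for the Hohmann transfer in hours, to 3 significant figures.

t = 78.6 hours

From the circular-orbit relation v² = μ/r at r = 1.87×10^5 km: μ = v²r = (26.0)² × 1.87×10^5 = 1.26412×10^8 km³/s².
The Hohmann ellipse has a_t = (r₁ + r₂)/2 = 1.0085×10^6 km.
Transfer time t = π√(a_t³/μ) = π√((1.0085×10^6)³ / 1.26412×10^8) = 2.830×10^5 s.
Converting: 2.830×10^5 s ÷ 3600 s/hour = 78.6 hours.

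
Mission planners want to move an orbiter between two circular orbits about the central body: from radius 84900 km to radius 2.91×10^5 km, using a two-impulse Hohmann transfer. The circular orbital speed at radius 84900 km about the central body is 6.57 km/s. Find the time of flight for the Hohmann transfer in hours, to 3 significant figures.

t = 37.1 hours

From the circular-orbit relation v² = μ/r at r = 84900 km: μ = v²r = (6.57)² × 84900 = 3.66470×10^6 km³/s².
The Hohmann ellipse has a_t = (r₁ + r₂)/2 = 1.8795×10^5 km.
Half the transfer-orbit period gives t = π√(a_t³/μ) = 1.337×10^5 s.
Converting: 1.337×10^5 s ÷ 3600 s/hour = 37.1 hours.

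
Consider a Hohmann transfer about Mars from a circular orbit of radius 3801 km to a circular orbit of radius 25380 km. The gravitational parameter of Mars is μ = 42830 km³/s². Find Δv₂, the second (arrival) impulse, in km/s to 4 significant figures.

Δv₂ = 0.6360 km/s

The Hohmann ellipse has a_t = (r₁ + r₂)/2 = 14590.5 km.
Circular speed at r = 25380 km: v_c = √(μ/r) = 1.299 km/s.
Vis-viva on the transfer ellipse at r = 25380 km gives v_t = √[μ(2/r − 1/a_t)] = 0.6630 km/s.
Δv₂ = |v_t − v_c| = |0.6630 − 1.299| = 0.6360 km/s.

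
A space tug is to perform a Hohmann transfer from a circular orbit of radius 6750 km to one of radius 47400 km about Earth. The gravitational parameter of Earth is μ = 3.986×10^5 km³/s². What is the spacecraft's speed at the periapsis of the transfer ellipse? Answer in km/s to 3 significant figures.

v = 10.2 km/s

Transfer-ellipse semi-major axis a_t = (r₁ + r₂)/2 = (6750 + 47400)/2 = 27075 km.
At periapsis, r = 6750 km.
From the vis-viva equation, v = √[μ(2/r − 1/a_t)] = 10.17 km/s.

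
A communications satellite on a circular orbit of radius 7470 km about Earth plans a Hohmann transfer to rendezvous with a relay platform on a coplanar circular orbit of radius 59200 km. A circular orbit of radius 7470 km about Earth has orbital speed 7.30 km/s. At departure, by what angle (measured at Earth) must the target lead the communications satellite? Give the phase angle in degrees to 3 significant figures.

φ = 104°

From the circular-orbit relation v² = μ/r at r = 7470 km: μ = v²r = (7.30)² × 7470 = 3.98076×10^5 km³/s².
Semi-major axis of the transfer orbit: a_t = (7470 + 59200)/2 = 33335 km.
Transfer time t = π√(a_t³/μ) = 30305 s.
Target angular speed ω₂ = √(μ/r₂³) = 4.3803×10^-5 rad/s.
Angle swept by the target during transfer: ω₂·t = 1.32745 rad = 76.06°.
The communications satellite traverses 180° on the transfer ellipse, so the target must lead by 180° − 76.06° = 104°.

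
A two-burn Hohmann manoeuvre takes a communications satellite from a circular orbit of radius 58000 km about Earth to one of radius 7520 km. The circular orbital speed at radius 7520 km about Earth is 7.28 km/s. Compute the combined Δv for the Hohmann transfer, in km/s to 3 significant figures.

From the circular-orbit relation v² = μ/r at r = 7520 km: μ = v²r = (7.28)² × 7520 = 3.98548×10^5 km³/s².
The Hohmann ellipse has a_t = (r₁ + r₂)/2 = 32760 km.
Circular speed at r₁: v₁ = √(μ/r₁) = √(3.98548×10^5/58000) = 2.621 km/s.
Transfer-orbit speed at r₁ (vis-viva equation): v_a = √[μ(2/r₁ − 1/a_t)] = 1.256 km/s.
First burn Δv₁ = |v_a − v₁| = 1.365 km/s.
At r₂, v₂ = √(μ/r₂) = 7.280 km/s.
Transfer-orbit speed at r₂: v_p = √[μ(2/r₂ − 1/a_t)] = 9.687 km/s.
Second burn Δv₂ = |v₂ − v_p| = 2.407 km/s.
Δv = Δv₁ + Δv₂ = 1.365 + 2.407 = 3.772 km/s.

Δv = 3.77 km/s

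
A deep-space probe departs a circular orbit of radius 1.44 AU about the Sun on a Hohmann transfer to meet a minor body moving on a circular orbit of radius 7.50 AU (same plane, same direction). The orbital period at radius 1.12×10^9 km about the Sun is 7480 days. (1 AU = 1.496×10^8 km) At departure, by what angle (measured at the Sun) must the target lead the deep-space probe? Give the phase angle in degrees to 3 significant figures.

φ = 97.2°

From Kepler's third law T² = 4π²r³/μ at r = 1.12×10^9 km, T = 7480 days = 7480 × 86400 s = 6.46272×10^8 s: μ = 4π²r³/T² = 1.32795×10^11 km³/s².
In km: r₁ = 1.44 × 1.496×10^8 = 2.15424×10^8 km; r₂ = 7.50 × 1.496×10^8 = 1.122×10^9 km.
Transfer-ellipse semi-major axis a_t = (r₁ + r₂)/2 = (2.15424×10^8 + 1.122×10^9)/2 = 6.68712×10^8 km.
The half-period of the transfer ellipse is t = π√(a_t³/μ) = 1.4908×10^8 s.
Target angular speed ω₂ = √(μ/r₂³) = 9.6962×10^-9 rad/s.
Angle swept by the target during transfer: ω₂·t = 1.4455 rad = 82.82°.
The deep-space probe traverses 180° on the transfer ellipse, so the target must lead by 180° − 82.82° = 97.2°.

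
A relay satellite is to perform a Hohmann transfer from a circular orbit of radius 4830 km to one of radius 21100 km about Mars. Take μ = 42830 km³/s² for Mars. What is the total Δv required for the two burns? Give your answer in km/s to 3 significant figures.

Δv = 1.38 km/s

Transfer-ellipse semi-major axis a_t = (r₁ + r₂)/2 = (4830 + 21100)/2 = 12965 km.
Circular speed at r₁: v₁ = √(μ/r₁) = √(42830/4830) = 2.978 km/s.
Transfer-orbit speed at r₁ (v² = μ(2/r − 1/a)): v_p = √[μ(2/r₁ − 1/a_t)] = 3.799 km/s.
First burn Δv₁ = |v_p − v₁| = 0.8210 km/s.
Circular speed at r₂: v₂ = √(μ/r₂) = 1.4247 km/s.
Transfer-orbit speed at r₂: v_a = √[μ(2/r₂ − 1/a_t)] = 0.86960 km/s.
Second burn Δv₂ = |v₂ − v_a| = 0.5551 km/s.
Δv = Δv₁ + Δv₂ = 0.8210 + 0.5551 = 1.376 km/s.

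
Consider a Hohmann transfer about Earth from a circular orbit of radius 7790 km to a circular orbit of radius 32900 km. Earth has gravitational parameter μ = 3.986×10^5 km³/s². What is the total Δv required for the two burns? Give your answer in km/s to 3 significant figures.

Δv = 3.27 km/s

The Hohmann ellipse has a_t = (r₁ + r₂)/2 = 20345 km.
Circular speed at r₁: v₁ = √(μ/r₁) = √(3.986×10^5/7790) = 7.153 km/s.
On the transfer ellipse at r₁, vis-viva gives v_p = √[μ(2/r₁ − 1/a_t)] = 9.096 km/s.
First burn Δv₁ = |v_p − v₁| = 1.943 km/s.
Circular speed at r₂: v₂ = √(μ/r₂) = 3.481 km/s.
Transfer-orbit speed at r₂: v_a = √[μ(2/r₂ − 1/a_t)] = 2.154 km/s.
Second burn Δv₂ = |v₂ − v_a| = 1.327 km/s.
Total Δv = Δv₁ + Δv₂ = 3.270 km/s.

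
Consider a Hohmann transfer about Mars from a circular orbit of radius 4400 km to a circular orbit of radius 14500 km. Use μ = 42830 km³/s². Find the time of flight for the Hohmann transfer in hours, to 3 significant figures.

t = 3.87 hours

Transfer-ellipse semi-major axis a_t = (r₁ + r₂)/2 = (4400 + 14500)/2 = 9450 km.
Half the transfer-orbit period gives t = π√(a_t³/μ) = 13945 s.
Converting: 13945 s ÷ 3600 s/hour = 3.87 hours.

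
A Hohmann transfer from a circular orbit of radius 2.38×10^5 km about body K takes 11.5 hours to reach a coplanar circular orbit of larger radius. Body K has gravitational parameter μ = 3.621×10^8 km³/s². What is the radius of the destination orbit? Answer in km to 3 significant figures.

Transfer time t = 11.5 hours = 41400 s, and t = π√(a_t³/μ).
So a_t = (μ t²/π²)^(1/3) = (3.621×10^8 × (41400)² / π²)^(1/3) = 3.9766×10^5 km.
Since a_t = (r₁ + r₂)/2, r₂ = 2a_t − r₁ = 2×3.9766×10^5 − 2.380×10^5 = 5.5732×10^5 km.

r₂ = 5.57×10^5 km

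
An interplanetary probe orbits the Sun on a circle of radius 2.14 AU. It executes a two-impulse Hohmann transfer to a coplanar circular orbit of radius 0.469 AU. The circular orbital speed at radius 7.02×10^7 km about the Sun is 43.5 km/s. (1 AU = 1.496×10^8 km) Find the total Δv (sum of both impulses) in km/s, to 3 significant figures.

Δv = 20.4 km/s

From the circular-orbit relation v² = μ/r at r = 7.02×10^7 km: μ = v²r = (43.5)² × 7.02×10^7 = 1.32836×10^11 km³/s².
In km: r₁ = 2.14 × 1.496×10^8 = 3.20144×10^8 km; r₂ = 0.469 × 1.496×10^8 = 7.01624×10^7 km.
Transfer-ellipse semi-major axis a_t = (r₁ + r₂)/2 = (3.20144×10^8 + 7.01624×10^7)/2 = 1.951532×10^8 km.
Circular speed at r₁: v₁ = √(μ/r₁) = √(1.32836×10^11/3.20144×10^8) = 20.36972 km/s.
Transfer-orbit speed at r₁ (vis-viva): v_a = √[μ(2/r₁ − 1/a_t)] = 12.21376 km/s.
First burn Δv₁ = |v_a − v₁| = 8.15596 km/s.
Circular speed at r₂: v₂ = √(μ/r₂) = 43.5117 km/s.
Transfer-orbit speed at r₂: v_p = √[μ(2/r₂ − 1/a_t)] = 55.7302 km/s.
Second burn Δv₂ = |v₂ − v_p| = 12.2185 km/s.
Total Δv = Δv₁ + Δv₂ = 20.37 km/s.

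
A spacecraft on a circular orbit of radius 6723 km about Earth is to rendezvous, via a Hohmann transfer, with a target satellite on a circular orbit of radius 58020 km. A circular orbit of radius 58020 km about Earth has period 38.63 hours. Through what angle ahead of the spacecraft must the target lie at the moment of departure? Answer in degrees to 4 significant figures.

φ = 105.0°

From Kepler's third law T² = 4π²r³/μ at r = 58020 km, T = 38.63 hours = 38.63 × 3600 s = 1.39068×10^5 s: μ = 4π²r³/T² = 3.98693×10^5 km³/s².
Transfer-ellipse semi-major axis a_t = (r₁ + r₂)/2 = (6723 + 58020)/2 = 32371.5 km.
The half-period of the transfer ellipse is t = π√(a_t³/μ) = 28980 s.
Target angular speed ω₂ = √(μ/r₂³) = 4.518×10^-5 rad/s.
Angle swept by the target during transfer: ω₂·t = 1.3093 rad = 75.02°.
The spacecraft traverses 180° on the transfer ellipse, so the target must lead by 180° − 75.02° = 105.0°.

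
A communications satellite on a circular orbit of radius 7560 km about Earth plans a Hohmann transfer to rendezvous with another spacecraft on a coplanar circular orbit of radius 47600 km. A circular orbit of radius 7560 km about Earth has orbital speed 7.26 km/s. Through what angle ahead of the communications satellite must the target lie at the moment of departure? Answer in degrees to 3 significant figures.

φ = 101°

From the circular-orbit relation v² = μ/r at r = 7560 km: μ = v²r = (7.26)² × 7560 = 3.98469×10^5 km³/s².
The Hohmann ellipse has a_t = (r₁ + r₂)/2 = 27580 km.
Transfer time t = π√(a_t³/μ) = 22795 s.
The target's mean motion on its circular orbit is ω₂ = √(μ/r₂³) = 6.0784×10^-5 rad/s.
Angle swept by the target during transfer: ω₂·t = 1.3856 rad = 79.39°.
Arrival is 180° from departure on the ellipse, so φ = 180° − 79.39° = 101°.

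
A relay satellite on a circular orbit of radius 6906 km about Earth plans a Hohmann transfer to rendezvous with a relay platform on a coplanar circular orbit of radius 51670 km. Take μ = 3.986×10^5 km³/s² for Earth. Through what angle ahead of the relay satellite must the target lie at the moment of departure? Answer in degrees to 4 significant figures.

The Hohmann ellipse has a_t = (r₁ + r₂)/2 = 29288 km.
The half-period of the transfer ellipse is t = π√(a_t³/μ) = 24941 s.
Target angular speed ω₂ = √(μ/r₂³) = 5.3754×10^-5 rad/s.
Angle swept by the target during transfer: ω₂·t = 1.3407 rad = 76.82°.
Arrival is 180° from departure on the ellipse, so φ = 180° − 76.82° = 103.2°.

φ = 103.2°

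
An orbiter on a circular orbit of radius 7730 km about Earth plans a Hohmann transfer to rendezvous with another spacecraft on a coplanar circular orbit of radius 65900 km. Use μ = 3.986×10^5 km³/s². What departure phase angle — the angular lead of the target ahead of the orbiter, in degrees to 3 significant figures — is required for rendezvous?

Transfer-ellipse semi-major axis a_t = (r₁ + r₂)/2 = (7730 + 65900)/2 = 36815 km.
Transfer time t = π√(a_t³/μ) = 35150 s.
Target angular speed ω₂ = √(μ/r₂³) = 3.732×10^-5 rad/s.
Angle swept by the target during transfer: ω₂·t = 1.3118 rad = 75.16°.
The orbiter traverses 180° on the transfer ellipse, so the target must lead by 180° − 75.16° = 105°.

φ = 105°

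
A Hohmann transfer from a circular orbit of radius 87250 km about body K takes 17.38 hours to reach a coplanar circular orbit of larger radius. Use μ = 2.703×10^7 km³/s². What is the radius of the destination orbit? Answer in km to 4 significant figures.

r₂ = 3.538×10^5 km

Transfer time t = 17.38 hours = 62568 s, and t = π√(a_t³/μ).
So a_t = (μ t²/π²)^(1/3) = (2.703×10^7 × (62568)² / π²)^(1/3) = 2.20504×10^5 km.
Since a_t = (r₁ + r₂)/2, r₂ = 2a_t − r₁ = 2×2.20504×10^5 − 87250 = 3.53758×10^5 km.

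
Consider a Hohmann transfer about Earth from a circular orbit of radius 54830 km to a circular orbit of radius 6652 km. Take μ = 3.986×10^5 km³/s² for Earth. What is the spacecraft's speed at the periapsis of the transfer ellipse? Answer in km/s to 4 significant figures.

v = 10.34 km/s

Transfer-ellipse semi-major axis a_t = (r₁ + r₂)/2 = (54830 + 6652)/2 = 30741 km.
At periapsis, r = 6652 km.
Applying v² = μ(2/r − 1/a_t): v = 10.34 km/s.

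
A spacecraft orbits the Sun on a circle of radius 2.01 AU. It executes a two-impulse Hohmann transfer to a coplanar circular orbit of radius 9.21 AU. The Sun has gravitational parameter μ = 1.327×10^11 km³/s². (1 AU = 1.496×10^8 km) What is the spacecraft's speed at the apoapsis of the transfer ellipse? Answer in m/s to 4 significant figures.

In km: r₁ = 2.01 × 1.496×10^8 = 3.00696×10^8 km; r₂ = 9.21 × 1.496×10^8 = 1.377816×10^9 km.
Semi-major axis of the transfer orbit: a_t = (3.00696×10^8 + 1.377816×10^9)/2 = 8.39256×10^8 km.
The apoapsis of the transfer ellipse is at r = 1.377816×10^9 km.
Vis-viva: v = √[μ(2/r − 1/a_t)] = √[1.327×10^11 × (2/1.377816×10^9 − 1/8.39256×10^8)] = 5.874 km/s.

v = 5874 m/s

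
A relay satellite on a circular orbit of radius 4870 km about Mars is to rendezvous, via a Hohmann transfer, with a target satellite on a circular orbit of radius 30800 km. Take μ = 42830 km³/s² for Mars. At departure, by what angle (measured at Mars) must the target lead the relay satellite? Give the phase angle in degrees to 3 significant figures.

φ = 101°

The Hohmann ellipse has a_t = (r₁ + r₂)/2 = 17835 km.
The half-period of the transfer ellipse is t = π√(a_t³/μ) = 36156.4 s.
The target's mean motion on its circular orbit is ω₂ = √(μ/r₂³) = 3.82867×10^-5 rad/s.
Angle swept by the target during transfer: ω₂·t = 1.38431 rad = 79.32°.
Arrival is 180° from departure on the ellipse, so φ = 180° − 79.32° = 101°.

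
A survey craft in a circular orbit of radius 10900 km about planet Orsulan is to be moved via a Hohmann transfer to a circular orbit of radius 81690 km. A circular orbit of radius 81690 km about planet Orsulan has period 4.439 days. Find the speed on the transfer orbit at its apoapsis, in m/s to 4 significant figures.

v = 649.4 m/s

From Kepler's third law T² = 4π²r³/μ at r = 81690 km, T = 4.439 days = 4.439 × 86400 s = 3.835296×10^5 s: μ = 4π²r³/T² = 1.46308×10^5 km³/s².
The Hohmann ellipse has a_t = (r₁ + r₂)/2 = 46295 km.
At apoapsis, r = 81690 km.
Vis-viva: v = √[μ(2/r − 1/a_t)] = √[1.46308×10^5 × (2/81690 − 1/46295)] = 0.6494 km/s.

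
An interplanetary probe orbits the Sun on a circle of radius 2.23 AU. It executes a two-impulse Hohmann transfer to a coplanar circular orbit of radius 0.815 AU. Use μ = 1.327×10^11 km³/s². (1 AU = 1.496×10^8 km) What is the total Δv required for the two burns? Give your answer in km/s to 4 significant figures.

In km: r₁ = 2.23 × 1.496×10^8 = 3.33608×10^8 km; r₂ = 0.815 × 1.496×10^8 = 1.21924×10^8 km.
Transfer-ellipse semi-major axis a_t = (r₁ + r₂)/2 = (3.33608×10^8 + 1.21924×10^8)/2 = 2.27766×10^8 km.
At r₁ the circular-orbit speed is v₁ = √(μ/r₁) = 19.944 km/s.
On the transfer ellipse at r₁, vis-viva equation gives v_a = √[μ(2/r₁ − 1/a_t)] = 14.592 km/s.
First burn Δv₁ = |v_a − v₁| = 5.352 km/s.
At r₂, v₂ = √(μ/r₂) = 32.991 km/s.
Transfer-orbit speed at r₂: v_p = √[μ(2/r₂ − 1/a_t)] = 39.927 km/s.
Second burn Δv₂ = |v₂ − v_p| = 6.936 km/s.
Total Δv = Δv₁ + Δv₂ = 12.29 km/s.

Δv = 12.29 km/s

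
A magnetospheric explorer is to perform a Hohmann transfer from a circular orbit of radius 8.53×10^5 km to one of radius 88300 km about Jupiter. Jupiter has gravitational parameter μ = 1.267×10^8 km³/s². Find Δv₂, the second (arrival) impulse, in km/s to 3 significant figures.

The Hohmann ellipse has a_t = (r₁ + r₂)/2 = 4.7065×10^5 km.
On the circular orbit at r = 88300 km, v_c = √(μ/r) = 37.88 km/s.
Transfer-orbit speed at the same r (vis-viva, a = a_t): v_t = √[μ(2/r − 1/a_t)] = 51.00 km/s.
Δv₂ = |v_t − v_c| = |51.00 − 37.88| = 13.12 km/s.

Δv₂ = 13.1 km/s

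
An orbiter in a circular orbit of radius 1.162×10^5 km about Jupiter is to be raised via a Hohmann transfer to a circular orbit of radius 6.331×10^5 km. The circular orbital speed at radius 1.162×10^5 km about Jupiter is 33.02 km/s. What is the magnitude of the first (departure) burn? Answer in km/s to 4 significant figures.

From the circular-orbit relation v² = μ/r at r = 1.162×10^5 km: μ = v²r = (33.02)² × 1.162×10^5 = 1.26695×10^8 km³/s².
Transfer-ellipse semi-major axis a_t = (r₁ + r₂)/2 = (1.162×10^5 + 6.331×10^5)/2 = 3.7465×10^5 km.
On the circular orbit at r = 1.162×10^5 km, v_c = √(μ/r) = 33.020 km/s.
Vis-viva on the transfer ellipse at r = 1.162×10^5 km gives v_t = √[μ(2/r − 1/a_t)] = 42.924 km/s.
Δv₁ = |v_t − v_c| = |42.924 − 33.020| = 9.904 km/s.

Δv₁ = 9.904 km/s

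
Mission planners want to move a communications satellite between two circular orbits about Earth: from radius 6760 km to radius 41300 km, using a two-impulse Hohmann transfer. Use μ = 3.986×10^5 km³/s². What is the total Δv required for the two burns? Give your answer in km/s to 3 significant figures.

Δv = 3.85 km/s

The Hohmann ellipse has a_t = (r₁ + r₂)/2 = 24030 km.
At r₁ the circular-orbit speed is v₁ = √(μ/r₁) = 7.6788 km/s.
On the transfer ellipse at r₁, vis-viva equation gives v_p = √[μ(2/r₁ − 1/a_t)] = 10.067 km/s.
First burn Δv₁ = |v_p − v₁| = 2.388 km/s.
At r₂, v₂ = √(μ/r₂) = 3.107 km/s.
Transfer-orbit speed at r₂: v_a = √[μ(2/r₂ − 1/a_t)] = 1.648 km/s.
Second burn Δv₂ = |v₂ − v_a| = 1.459 km/s.
Total Δv = Δv₁ + Δv₂ = 3.847 km/s.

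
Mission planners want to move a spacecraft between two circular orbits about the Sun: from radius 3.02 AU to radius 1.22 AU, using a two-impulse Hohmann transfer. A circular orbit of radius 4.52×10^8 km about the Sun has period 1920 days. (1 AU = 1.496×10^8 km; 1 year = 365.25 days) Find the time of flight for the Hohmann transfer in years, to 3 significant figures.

t = 1.54 years

From Kepler's third law T² = 4π²r³/μ at r = 4.52×10^8 km, T = 1920 days = 1920 × 86400 s = 1.65888×10^8 s: μ = 4π²r³/T² = 1.32478×10^11 km³/s².
In km: r₁ = 3.02 × 1.496×10^8 = 4.51792×10^8 km; r₂ = 1.22 × 1.496×10^8 = 1.82512×10^8 km.
Semi-major axis of the transfer orbit: a_t = (4.51792×10^8 + 1.82512×10^8)/2 = 3.17152×10^8 km.
By Kepler's third law the transfer-orbit period is T = 2π√(a_t³/μ), so t = T/2 = 4.875×10^7 s.
Converting: 4.875×10^7 s ÷ 3.15576×10^7 s/year (365.25 × 86400) = 1.54 years.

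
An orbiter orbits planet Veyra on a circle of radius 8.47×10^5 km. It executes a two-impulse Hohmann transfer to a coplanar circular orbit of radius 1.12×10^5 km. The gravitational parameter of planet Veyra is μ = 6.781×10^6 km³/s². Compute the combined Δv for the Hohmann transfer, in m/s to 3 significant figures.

The Hohmann ellipse has a_t = (r₁ + r₂)/2 = 4.795×10^5 km.
At r₁ the circular-orbit speed is v₁ = √(μ/r₁) = 2.829 km/s.
On the transfer ellipse at r₁, vis-viva gives v_a = √[μ(2/r₁ − 1/a_t)] = 1.367 km/s.
First burn Δv₁ = |v_a − v₁| = 1.462 km/s.
At r₂, v₂ = √(μ/r₂) = 7.78104 km/s.
Transfer-orbit speed at r₂: v_p = √[μ(2/r₂ − 1/a_t)] = 10.3415 km/s.
Second burn Δv₂ = |v₂ − v_p| = 2.560 km/s.
Δv = Δv₁ + Δv₂ = 1.462 + 2.560 = 4.022 km/s.

Δv = 4020 m/s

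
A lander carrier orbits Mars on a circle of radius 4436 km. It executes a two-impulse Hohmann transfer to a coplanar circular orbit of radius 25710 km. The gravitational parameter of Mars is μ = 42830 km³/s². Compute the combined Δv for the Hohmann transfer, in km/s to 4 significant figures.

The Hohmann ellipse has a_t = (r₁ + r₂)/2 = 15073 km.
At r₁ the circular-orbit speed is v₁ = √(μ/r₁) = 3.1073 km/s.
Transfer-orbit speed at r₁ (vis-viva): v_p = √[μ(2/r₁ − 1/a_t)] = 4.0582 km/s.
First burn Δv₁ = |v_p − v₁| = 0.9509 km/s.
At r₂, v₂ = √(μ/r₂) = 1.2907 km/s.
Transfer-orbit speed at r₂: v_a = √[μ(2/r₂ − 1/a_t)] = 0.70019 km/s.
Second burn Δv₂ = |v₂ − v_a| = 0.5905 km/s.
Total Δv = Δv₁ + Δv₂ = 1.541 km/s.

Δv = 1.541 km/s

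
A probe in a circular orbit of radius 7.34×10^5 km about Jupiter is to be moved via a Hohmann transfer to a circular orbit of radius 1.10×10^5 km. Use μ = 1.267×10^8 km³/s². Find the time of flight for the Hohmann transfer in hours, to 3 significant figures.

Semi-major axis of the transfer orbit: a_t = (7.340×10^5 + 1.100×10^5)/2 = 4.220×10^5 km.
Transfer time t = π√(a_t³/μ) = π√((4.220×10^5)³ / 1.267×10^8) = 76510 s.
Converting: 76510 s ÷ 3600 s/hour = 21.3 hours.

t = 21.3 hours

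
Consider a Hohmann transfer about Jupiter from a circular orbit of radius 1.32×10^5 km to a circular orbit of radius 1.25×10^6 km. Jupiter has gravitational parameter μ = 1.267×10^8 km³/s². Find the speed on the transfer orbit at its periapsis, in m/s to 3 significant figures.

The Hohmann ellipse has a_t = (r₁ + r₂)/2 = 6.910×10^5 km.
At periapsis, r = 1.320×10^5 km.
Vis-viva: v = √[μ(2/r − 1/a_t)] = √[1.267×10^8 × (2/1.320×10^5 − 1/6.910×10^5)] = 41.67 km/s.

v = 41700 m/s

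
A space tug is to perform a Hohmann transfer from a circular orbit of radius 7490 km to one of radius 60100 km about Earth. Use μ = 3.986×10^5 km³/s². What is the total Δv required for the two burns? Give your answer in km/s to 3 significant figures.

The Hohmann ellipse has a_t = (r₁ + r₂)/2 = 33795 km.
Circular speed at r₁: v₁ = √(μ/r₁) = √(3.986×10^5/7490) = 7.295 km/s.
On the transfer ellipse at r₁, vis-viva equation gives v_p = √[μ(2/r₁ − 1/a_t)] = 9.728 km/s.
First burn Δv₁ = |v_p − v₁| = 2.433 km/s.
At r₂, v₂ = √(μ/r₂) = 2.575 km/s.
Transfer-orbit speed at r₂: v_a = √[μ(2/r₂ − 1/a_t)] = 1.212 km/s.
Second burn Δv₂ = |v₂ − v_a| = 1.363 km/s.
Total Δv = Δv₁ + Δv₂ = 3.796 km/s.

Δv = 3.80 km/s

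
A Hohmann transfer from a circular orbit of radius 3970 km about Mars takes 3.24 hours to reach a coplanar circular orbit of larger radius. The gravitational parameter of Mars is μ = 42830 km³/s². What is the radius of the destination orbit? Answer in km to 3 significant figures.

Transfer time t = 3.24 hours = 11664 s, and t = π√(a_t³/μ).
So a_t = (μ t²/π²)^(1/3) = (42830 × (11664)² / π²)^(1/3) = 8389.1 km.
Since a_t = (r₁ + r₂)/2, r₂ = 2a_t − r₁ = 2×8389.1 − 3970 = 12808.2 km.

r₂ = 12800 km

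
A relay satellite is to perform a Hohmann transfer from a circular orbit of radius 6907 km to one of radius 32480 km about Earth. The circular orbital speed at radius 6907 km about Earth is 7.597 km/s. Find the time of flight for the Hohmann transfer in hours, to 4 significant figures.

t = 3.820 hours

From the circular-orbit relation v² = μ/r at r = 6907 km: μ = v²r = (7.597)² × 6907 = 3.98633×10^5 km³/s².
The Hohmann ellipse has a_t = (r₁ + r₂)/2 = 19693.5 km.
Half the transfer-orbit period gives t = π√(a_t³/μ) = 13751 s.
Converting: 13751 s ÷ 3600 s/hour = 3.820 hours.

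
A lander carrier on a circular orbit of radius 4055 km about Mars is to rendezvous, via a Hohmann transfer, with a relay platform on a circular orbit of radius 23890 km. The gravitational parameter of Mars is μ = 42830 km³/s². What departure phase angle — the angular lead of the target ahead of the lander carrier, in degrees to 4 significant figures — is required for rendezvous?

Transfer-ellipse semi-major axis a_t = (r₁ + r₂)/2 = (4055 + 23890)/2 = 13972.5 km.
Transfer time t = π√(a_t³/μ) = 25070 s.
Target angular speed ω₂ = √(μ/r₂³) = 5.605×10^-5 rad/s.
Angle swept by the target during transfer: ω₂·t = 1.4052 rad = 80.51°.
Arrival is 180° from departure on the ellipse, so φ = 180° − 80.51° = 99.49°.

φ = 99.49°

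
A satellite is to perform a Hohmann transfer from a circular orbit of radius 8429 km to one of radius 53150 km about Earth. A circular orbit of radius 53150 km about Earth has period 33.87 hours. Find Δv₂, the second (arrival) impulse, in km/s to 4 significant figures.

From Kepler's third law T² = 4π²r³/μ at r = 53150 km, T = 33.87 hours = 33.87 × 3600 s = 1.21932×10^5 s: μ = 4π²r³/T² = 3.98689×10^5 km³/s².
Semi-major axis of the transfer orbit: a_t = (8429 + 53150)/2 = 30789.5 km.
On the circular orbit at r = 53150 km, v_c = √(μ/r) = 2.739 km/s.
Transfer-orbit speed at the same r (vis-viva, a = a_t): v_t = √[μ(2/r − 1/a_t)] = 1.433 km/s.
Δv₂ = |v_t − v_c| = |1.433 − 2.739| = 1.306 km/s.

Δv₂ = 1.306 km/s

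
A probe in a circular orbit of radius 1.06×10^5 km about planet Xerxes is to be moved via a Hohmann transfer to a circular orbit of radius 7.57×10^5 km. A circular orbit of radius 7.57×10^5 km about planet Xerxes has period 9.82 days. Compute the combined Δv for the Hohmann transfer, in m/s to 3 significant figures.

From Kepler's third law T² = 4π²r³/μ at r = 7.57×10^5 km, T = 9.82 days = 9.82 × 86400 s = 8.48448×10^5 s: μ = 4π²r³/T² = 2.37901×10^7 km³/s².
Semi-major axis of the transfer orbit: a_t = (1.060×10^5 + 7.570×10^5)/2 = 4.315×10^5 km.
Circular speed at r₁: v₁ = √(μ/r₁) = √(2.37901×10^7/1.060×10^5) = 14.981 km/s.
Transfer-orbit speed at r₁ (vis-viva): v_p = √[μ(2/r₁ − 1/a_t)] = 19.843 km/s.
First burn Δv₁ = |v_p − v₁| = 4.862 km/s.
Circular speed at r₂: v₂ = √(μ/r₂) = 5.606 km/s.
Transfer-orbit speed at r₂: v_a = √[μ(2/r₂ − 1/a_t)] = 2.779 km/s.
Second burn Δv₂ = |v₂ − v_a| = 2.827 km/s.
Total Δv = Δv₁ + Δv₂ = 7.689 km/s.

Δv = 7690 m/s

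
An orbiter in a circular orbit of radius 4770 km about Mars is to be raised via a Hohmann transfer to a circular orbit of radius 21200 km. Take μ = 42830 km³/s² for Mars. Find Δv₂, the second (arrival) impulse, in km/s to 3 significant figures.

Δv₂ = 0.560 km/s

The Hohmann ellipse has a_t = (r₁ + r₂)/2 = 12985 km.
Circular speed at r = 21200 km: v_c = √(μ/r) = 1.4214 km/s.
Vis-viva on the transfer ellipse at r = 21200 km gives v_t = √[μ(2/r − 1/a_t)] = 0.86148 km/s.
Δv₂ = |v_t − v_c| = |0.86148 − 1.4214| = 0.5599 km/s.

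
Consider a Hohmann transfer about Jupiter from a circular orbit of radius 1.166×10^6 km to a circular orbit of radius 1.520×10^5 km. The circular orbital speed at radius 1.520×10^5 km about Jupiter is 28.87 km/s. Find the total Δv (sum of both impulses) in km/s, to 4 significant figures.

From the circular-orbit relation v² = μ/r at r = 1.520×10^5 km: μ = v²r = (28.87)² × 1.520×10^5 = 1.26688×10^8 km³/s².
Transfer-ellipse semi-major axis a_t = (r₁ + r₂)/2 = (1.166×10^6 + 1.520×10^5)/2 = 6.590×10^5 km.
Circular speed at r₁: v₁ = √(μ/r₁) = √(1.26688×10^8/1.166×10^6) = 10.424 km/s.
Transfer-orbit speed at r₁ (vis-viva equation): v_a = √[μ(2/r₁ − 1/a_t)] = 5.0061 km/s.
First burn Δv₁ = |v_a − v₁| = 5.418 km/s.
Circular speed at r₂: v₂ = √(μ/r₂) = 28.870 km/s.
Transfer-orbit speed at r₂: v_p = √[μ(2/r₂ − 1/a_t)] = 38.402 km/s.
Second burn Δv₂ = |v₂ − v_p| = 9.532 km/s.
Δv = Δv₁ + Δv₂ = 5.418 + 9.532 = 14.95 km/s.

Δv = 14.95 km/s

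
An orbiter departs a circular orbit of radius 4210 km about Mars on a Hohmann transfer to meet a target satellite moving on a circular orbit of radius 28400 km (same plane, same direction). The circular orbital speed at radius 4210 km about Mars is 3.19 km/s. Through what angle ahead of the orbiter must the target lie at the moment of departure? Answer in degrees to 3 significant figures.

φ = 102°

From the circular-orbit relation v² = μ/r at r = 4210 km: μ = v²r = (3.19)² × 4210 = 42841.4 km³/s².
Transfer-ellipse semi-major axis a_t = (r₁ + r₂)/2 = (4210 + 28400)/2 = 16305 km.
The half-period of the transfer ellipse is t = π√(a_t³/μ) = 31601 s.
Target angular speed ω₂ = √(μ/r₂³) = 4.3247×10^-5 rad/s.
Angle swept by the target during transfer: ω₂·t = 1.3666 rad = 78.30°.
The orbiter traverses 180° on the transfer ellipse, so the target must lead by 180° − 78.30° = 102°.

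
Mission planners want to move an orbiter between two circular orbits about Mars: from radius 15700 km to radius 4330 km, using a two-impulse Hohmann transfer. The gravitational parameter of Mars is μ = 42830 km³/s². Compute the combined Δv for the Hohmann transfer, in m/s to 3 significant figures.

The Hohmann ellipse has a_t = (r₁ + r₂)/2 = 10015 km.
Circular speed at r₁: v₁ = √(μ/r₁) = √(42830/15700) = 1.65167 km/s.
On the transfer ellipse at r₁, vis-viva equation gives v_a = √[μ(2/r₁ − 1/a_t)] = 1.08603 km/s.
First burn Δv₁ = |v_a − v₁| = 0.5656 km/s.
Circular speed at r₂: v₂ = √(μ/r₂) = 3.1451 km/s.
Transfer-orbit speed at r₂: v_p = √[μ(2/r₂ − 1/a_t)] = 3.9378 km/s.
Second burn Δv₂ = |v₂ − v_p| = 0.7927 km/s.
Δv = Δv₁ + Δv₂ = 0.5656 + 0.7927 = 1.358 km/s.

Δv = 1360 m/s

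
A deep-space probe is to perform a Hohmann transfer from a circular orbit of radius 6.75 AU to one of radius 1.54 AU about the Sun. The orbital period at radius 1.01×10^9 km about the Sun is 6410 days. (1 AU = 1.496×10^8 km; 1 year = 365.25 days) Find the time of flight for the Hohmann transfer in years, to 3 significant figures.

t = 4.22 years

From Kepler's third law T² = 4π²r³/μ at r = 1.01×10^9 km, T = 6410 days = 6410 × 86400 s = 5.53824×10^8 s: μ = 4π²r³/T² = 1.32611×10^11 km³/s².
In km: r₁ = 6.75 × 1.496×10^8 = 1.0098×10^9 km; r₂ = 1.54 × 1.496×10^8 = 2.30384×10^8 km.
The Hohmann ellipse has a_t = (r₁ + r₂)/2 = 6.20092×10^8 km.
Transfer time t = π√(a_t³/μ) = π√((6.20092×10^8)³ / 1.32611×10^11) = 1.332×10^8 s.
Converting: 1.332×10^8 s ÷ 3.15576×10^7 s/year (365.25 × 86400) = 4.22 years.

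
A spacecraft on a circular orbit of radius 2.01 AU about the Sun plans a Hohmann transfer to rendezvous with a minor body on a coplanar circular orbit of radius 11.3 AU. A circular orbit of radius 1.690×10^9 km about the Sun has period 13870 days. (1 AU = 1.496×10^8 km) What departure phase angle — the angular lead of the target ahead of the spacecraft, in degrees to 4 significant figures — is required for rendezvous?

From Kepler's third law T² = 4π²r³/μ at r = 1.690×10^9 km, T = 13870 days = 13870 × 86400 s = 1.198368×10^9 s: μ = 4π²r³/T² = 1.32690×10^11 km³/s².
In km: r₁ = 2.01 × 1.496×10^8 = 3.00696×10^8 km; r₂ = 11.3 × 1.496×10^8 = 1.69048×10^9 km.
Semi-major axis of the transfer orbit: a_t = (3.00696×10^8 + 1.69048×10^9)/2 = 9.95588×10^8 km.
Transfer time t = π√(a_t³/μ) = 2.7093×10^8 s.
The target's mean motion on its circular orbit is ω₂ = √(μ/r₂³) = 5.2409×10^-9 rad/s.
Angle swept by the target during transfer: ω₂·t = 1.4199 rad = 81.35°.
Arrival is 180° from departure on the ellipse, so φ = 180° − 81.35° = 98.65°.

φ = 98.65°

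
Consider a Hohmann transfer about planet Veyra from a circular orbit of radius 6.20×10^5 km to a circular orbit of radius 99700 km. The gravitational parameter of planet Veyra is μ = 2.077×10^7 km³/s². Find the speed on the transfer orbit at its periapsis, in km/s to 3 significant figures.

v = 18.9 km/s

Semi-major axis of the transfer orbit: a_t = (6.200×10^5 + 99700)/2 = 3.5985×10^5 km.
The periapsis of the transfer ellipse is at r = 99700 km.
Applying v² = μ(2/r − 1/a_t): v = 18.95 km/s.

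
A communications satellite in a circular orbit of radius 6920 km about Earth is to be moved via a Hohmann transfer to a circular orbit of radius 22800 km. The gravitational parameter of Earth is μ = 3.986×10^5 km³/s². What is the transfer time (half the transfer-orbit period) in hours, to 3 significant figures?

Transfer-ellipse semi-major axis a_t = (r₁ + r₂)/2 = (6920 + 22800)/2 = 14860 km.
By Kepler's third law the transfer-orbit period is T = 2π√(a_t³/μ), so t = T/2 = 9014 s.
Converting: 9014 s ÷ 3600 s/hour = 2.50 hours.

t = 2.50 hours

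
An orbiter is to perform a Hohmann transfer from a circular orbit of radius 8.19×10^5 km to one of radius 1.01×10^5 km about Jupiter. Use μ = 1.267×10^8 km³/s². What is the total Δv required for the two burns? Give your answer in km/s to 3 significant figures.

Δv = 18.5 km/s

Semi-major axis of the transfer orbit: a_t = (8.190×10^5 + 1.010×10^5)/2 = 4.600×10^5 km.
At r₁ the circular-orbit speed is v₁ = √(μ/r₁) = 12.438 km/s.
On the transfer ellipse at r₁, v² = μ(2/r − 1/a) gives v_a = √[μ(2/r₁ − 1/a_t)] = 5.8281 km/s.
First burn Δv₁ = |v_a − v₁| = 6.610 km/s.
At r₂, v₂ = √(μ/r₂) = 35.42 km/s.
Transfer-orbit speed at r₂: v_p = √[μ(2/r₂ − 1/a_t)] = 47.26 km/s.
Second burn Δv₂ = |v₂ − v_p| = 11.84 km/s.
Total Δv = Δv₁ + Δv₂ = 18.45 km/s.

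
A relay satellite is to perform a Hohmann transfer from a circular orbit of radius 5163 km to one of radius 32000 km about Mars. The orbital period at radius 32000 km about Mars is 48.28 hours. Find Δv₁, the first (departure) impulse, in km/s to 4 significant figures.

Δv₁ = 0.8994 km/s

From Kepler's third law T² = 4π²r³/μ at r = 32000 km, T = 48.28 hours = 48.28 × 3600 s = 1.73808×10^5 s: μ = 4π²r³/T² = 42822.3 km³/s².
The Hohmann ellipse has a_t = (r₁ + r₂)/2 = 18581.5 km.
On the circular orbit at r = 5163 km, v_c = √(μ/r) = 2.87994 km/s.
Transfer-orbit speed at the same r (vis-viva, a = a_t): v_t = √[μ(2/r − 1/a_t)] = 3.77936 km/s.
Δv₁ = |v_t − v_c| = |3.77936 − 2.87994| = 0.8994 km/s.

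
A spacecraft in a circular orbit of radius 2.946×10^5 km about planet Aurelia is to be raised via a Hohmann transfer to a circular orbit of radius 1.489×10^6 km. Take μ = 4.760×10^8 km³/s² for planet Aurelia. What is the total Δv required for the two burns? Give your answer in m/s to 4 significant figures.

Semi-major axis of the transfer orbit: a_t = (2.946×10^5 + 1.489×10^6)/2 = 8.918×10^5 km.
At r₁ the circular-orbit speed is v₁ = √(μ/r₁) = 40.19639 km/s.
On the transfer ellipse at r₁, v² = μ(2/r − 1/a) gives v_p = √[μ(2/r₁ − 1/a_t)] = 51.93985 km/s.
First burn Δv₁ = |v_p − v₁| = 11.743 km/s.
At r₂, v₂ = √(μ/r₂) = 17.8795 km/s.
Transfer-orbit speed at r₂: v_a = √[μ(2/r₂ − 1/a_t)] = 10.2763 km/s.
Second burn Δv₂ = |v₂ − v_a| = 7.6032 km/s.
Total Δv = Δv₁ + Δv₂ = 19.35 km/s.

Δv = 19350 m/s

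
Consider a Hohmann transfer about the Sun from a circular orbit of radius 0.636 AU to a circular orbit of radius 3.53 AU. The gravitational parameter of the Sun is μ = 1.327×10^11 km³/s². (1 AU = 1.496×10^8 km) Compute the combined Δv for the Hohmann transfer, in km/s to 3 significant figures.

In km: r₁ = 0.636 × 1.496×10^8 = 9.51456×10^7 km; r₂ = 3.53 × 1.496×10^8 = 5.28088×10^8 km.
Semi-major axis of the transfer orbit: a_t = (9.51456×10^7 + 5.28088×10^8)/2 = 3.116168×10^8 km.
At r₁ the circular-orbit speed is v₁ = √(μ/r₁) = 37.35 km/s.
On the transfer ellipse at r₁, v² = μ(2/r − 1/a) gives v_p = √[μ(2/r₁ − 1/a_t)] = 48.62 km/s.
First burn Δv₁ = |v_p − v₁| = 11.27 km/s.
Circular speed at r₂: v₂ = √(μ/r₂) = 15.852 km/s.
Transfer-orbit speed at r₂: v_a = √[μ(2/r₂ − 1/a_t)] = 8.7592 km/s.
Second burn Δv₂ = |v₂ − v_a| = 7.093 km/s.
Total Δv = Δv₁ + Δv₂ = 18.36 km/s.

Δv = 18.4 km/s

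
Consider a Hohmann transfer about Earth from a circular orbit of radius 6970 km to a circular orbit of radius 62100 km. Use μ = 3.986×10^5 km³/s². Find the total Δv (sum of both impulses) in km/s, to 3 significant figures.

Δv = 3.97 km/s

The Hohmann ellipse has a_t = (r₁ + r₂)/2 = 34535 km.
At r₁ the circular-orbit speed is v₁ = √(μ/r₁) = 7.56227 km/s.
Transfer-orbit speed at r₁ (vis-viva): v_p = √[μ(2/r₁ − 1/a_t)] = 10.1407 km/s.
First burn Δv₁ = |v_p − v₁| = 2.5784 km/s.
At r₂, v₂ = √(μ/r₂) = 2.5335 km/s.
Transfer-orbit speed at r₂: v_a = √[μ(2/r₂ − 1/a_t)] = 1.1382 km/s.
Second burn Δv₂ = |v₂ − v_a| = 1.3953 km/s.
Δv = Δv₁ + Δv₂ = 2.5784 + 1.3953 = 3.974 km/s.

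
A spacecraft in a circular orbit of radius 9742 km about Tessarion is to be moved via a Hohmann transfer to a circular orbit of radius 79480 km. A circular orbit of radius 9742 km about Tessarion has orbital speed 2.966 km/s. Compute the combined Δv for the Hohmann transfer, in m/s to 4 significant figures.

From the circular-orbit relation v² = μ/r at r = 9742 km: μ = v²r = (2.966)² × 9742 = 85701.9 km³/s².
Semi-major axis of the transfer orbit: a_t = (9742 + 79480)/2 = 44611 km.
At r₁ the circular-orbit speed is v₁ = √(μ/r₁) = 2.9660 km/s.
Transfer-orbit speed at r₁ (vis-viva): v_p = √[μ(2/r₁ − 1/a_t)] = 3.9589 km/s.
First burn Δv₁ = |v_p − v₁| = 0.9929 km/s.
Circular speed at r₂: v₂ = √(μ/r₂) = 1.03840 km/s.
Transfer-orbit speed at r₂: v_a = √[μ(2/r₂ − 1/a_t)] = 0.485254 km/s.
Second burn Δv₂ = |v₂ − v_a| = 0.5531 km/s.
Total Δv = Δv₁ + Δv₂ = 1.546 km/s.

Δv = 1546 m/s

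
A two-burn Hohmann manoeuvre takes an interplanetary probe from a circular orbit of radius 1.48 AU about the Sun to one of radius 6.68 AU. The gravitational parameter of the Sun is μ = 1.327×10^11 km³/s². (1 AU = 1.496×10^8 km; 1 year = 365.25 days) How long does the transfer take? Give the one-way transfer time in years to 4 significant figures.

t = 4.121 years

In km: r₁ = 1.48 × 1.496×10^8 = 2.21408×10^8 km; r₂ = 6.68 × 1.496×10^8 = 9.99328×10^8 km.
The Hohmann ellipse has a_t = (r₁ + r₂)/2 = 6.10368×10^8 km.
Transfer time t = π√(a_t³/μ) = π√((6.10368×10^8)³ / 1.327×10^11) = 1.3005×10^8 s.
Converting: 1.3005×10^8 s ÷ 3.15576×10^7 s/year (365.25 × 86400) = 4.121 years.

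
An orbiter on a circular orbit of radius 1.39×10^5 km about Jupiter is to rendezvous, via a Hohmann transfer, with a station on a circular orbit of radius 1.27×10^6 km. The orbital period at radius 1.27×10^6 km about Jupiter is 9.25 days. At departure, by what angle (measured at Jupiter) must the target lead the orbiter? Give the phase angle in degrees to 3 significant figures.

φ = 106°

From Kepler's third law T² = 4π²r³/μ at r = 1.27×10^6 km, T = 9.25 days = 9.25 × 86400 s = 7.992×10^5 s: μ = 4π²r³/T² = 1.26608×10^8 km³/s².
The Hohmann ellipse has a_t = (r₁ + r₂)/2 = 7.045×10^5 km.
The half-period of the transfer ellipse is t = π√(a_t³/μ) = 1.651×10^5 s.
The target's mean motion on its circular orbit is ω₂ = √(μ/r₂³) = 7.862×10^-6 rad/s.
Angle swept by the target during transfer: ω₂·t = 1.298 rad = 74.37°.
Arrival is 180° from departure on the ellipse, so φ = 180° − 74.37° = 106°.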